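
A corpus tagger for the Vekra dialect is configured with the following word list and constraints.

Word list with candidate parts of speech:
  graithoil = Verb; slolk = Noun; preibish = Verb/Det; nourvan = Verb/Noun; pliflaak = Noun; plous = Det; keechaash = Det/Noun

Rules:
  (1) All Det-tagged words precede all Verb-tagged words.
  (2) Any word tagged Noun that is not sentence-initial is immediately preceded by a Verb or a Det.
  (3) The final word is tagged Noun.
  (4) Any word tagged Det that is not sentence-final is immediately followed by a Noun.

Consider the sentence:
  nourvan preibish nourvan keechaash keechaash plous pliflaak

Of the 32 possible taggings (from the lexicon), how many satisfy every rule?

Candidates per position — 1:nourvan {Verb,Noun}; 2:preibish {Verb,Det}; 3:nourvan {Verb,Noun}; 4:keechaash {Det,Noun}; 5:keechaash {Det,Noun}; 6:plous {Det}; 7:pliflaak {Noun}.
There are 32 candidate sequences in total.
The sequences that satisfy every rule: Noun Det Noun Det Noun Det Noun.
Count = 1.

1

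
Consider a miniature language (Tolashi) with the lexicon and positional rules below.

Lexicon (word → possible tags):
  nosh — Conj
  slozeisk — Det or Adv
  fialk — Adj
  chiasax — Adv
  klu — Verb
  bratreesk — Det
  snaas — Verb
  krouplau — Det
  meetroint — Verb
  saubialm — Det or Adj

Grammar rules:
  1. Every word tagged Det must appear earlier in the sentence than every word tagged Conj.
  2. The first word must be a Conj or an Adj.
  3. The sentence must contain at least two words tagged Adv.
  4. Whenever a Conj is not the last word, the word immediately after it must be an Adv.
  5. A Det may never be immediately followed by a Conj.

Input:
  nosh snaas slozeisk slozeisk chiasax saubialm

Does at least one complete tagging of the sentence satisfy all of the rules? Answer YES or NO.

Candidates per position — 1:nosh {Conj}; 2:snaas {Verb}; 3:slozeisk {Det,Adv}; 4:slozeisk {Det,Adv}; 5:chiasax {Adv}; 6:saubialm {Det,Adj}.
Rule 4 cannot be satisfied by any choice of tags from the lexicon.
So there is no consistent tagging.

NO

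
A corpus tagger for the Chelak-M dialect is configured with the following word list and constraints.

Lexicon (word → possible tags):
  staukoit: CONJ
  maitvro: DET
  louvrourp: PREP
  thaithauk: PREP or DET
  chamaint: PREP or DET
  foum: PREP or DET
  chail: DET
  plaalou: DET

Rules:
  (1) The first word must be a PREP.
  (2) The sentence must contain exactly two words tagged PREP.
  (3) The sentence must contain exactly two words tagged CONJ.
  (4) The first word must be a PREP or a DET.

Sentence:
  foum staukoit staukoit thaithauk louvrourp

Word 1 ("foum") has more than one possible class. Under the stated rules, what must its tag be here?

Candidates per position — 1:foum {PREP,DET}; 2:staukoit {CONJ}; 3:staukoit {CONJ}; 4:thaithauk {PREP,DET}; 5:louvrourp {PREP}.
At position 1, choosing DET makes rule 1 impossible to satisfy; hence PREP.
At position 4, choosing PREP makes rule 2 impossible to satisfy; hence DET.
That leaves exactly one tagging: PREP CONJ CONJ DET PREP.
Verifying each rule — rule 1 satisfied; rule 2 satisfied; rule 3 satisfied; rule 4 satisfied.

PREP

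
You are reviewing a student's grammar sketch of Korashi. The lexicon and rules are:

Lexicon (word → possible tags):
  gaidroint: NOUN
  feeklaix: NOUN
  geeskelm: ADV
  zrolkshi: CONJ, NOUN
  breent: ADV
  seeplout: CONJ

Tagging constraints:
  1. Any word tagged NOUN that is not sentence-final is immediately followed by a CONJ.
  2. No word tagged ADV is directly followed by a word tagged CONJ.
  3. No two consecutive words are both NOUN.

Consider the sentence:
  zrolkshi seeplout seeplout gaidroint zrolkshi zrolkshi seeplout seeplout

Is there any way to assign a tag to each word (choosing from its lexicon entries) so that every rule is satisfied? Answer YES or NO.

Candidates per position — 1:zrolkshi {CONJ,NOUN}; 2:seeplout {CONJ}; 3:seeplout {CONJ}; 4:gaidroint {NOUN}; 5:zrolkshi {CONJ,NOUN}; 6:zrolkshi {CONJ,NOUN}; 7:seeplout {CONJ}; 8:seeplout {CONJ}.
One satisfying assignment: CONJ CONJ CONJ NOUN CONJ CONJ CONJ CONJ.
Rule-by-rule: rule 1 ✓; rule 2 ✓; rule 3 ✓.

YES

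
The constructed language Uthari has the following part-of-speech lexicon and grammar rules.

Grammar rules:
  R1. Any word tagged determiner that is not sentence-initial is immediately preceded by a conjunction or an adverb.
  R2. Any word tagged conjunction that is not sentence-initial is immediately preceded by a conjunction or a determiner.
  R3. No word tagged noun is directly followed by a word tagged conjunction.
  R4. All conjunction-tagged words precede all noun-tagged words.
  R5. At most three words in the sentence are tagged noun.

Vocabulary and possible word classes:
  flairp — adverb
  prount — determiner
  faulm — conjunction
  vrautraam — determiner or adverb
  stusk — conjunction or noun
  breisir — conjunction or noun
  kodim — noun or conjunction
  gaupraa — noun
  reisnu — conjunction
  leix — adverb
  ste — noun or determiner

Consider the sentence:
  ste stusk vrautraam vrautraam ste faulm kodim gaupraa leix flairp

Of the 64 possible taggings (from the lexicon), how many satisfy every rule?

4

Candidates per position — 1:ste {noun,determiner}; 2:stusk {conjunction,noun}; 3:vrautraam {determiner,adverb}; 4:vrautraam {determiner,adverb}; 5:ste {noun,determiner}; 6:faulm {conjunction}; 7:kodim {noun,conjunction}; 8:gaupraa {noun}; 9:leix {adverb}; 10:flairp {adverb}.
There are 64 candidate sequences in total.
The sequences that satisfy every rule: determiner conjunction determiner adverb determiner conjunction noun noun adverb adverb; determiner conjunction determiner adverb determiner conjunction conjunction noun adverb adverb; determiner conjunction adverb adverb determiner conjunction noun noun adverb adverb; determiner conjunction adverb adverb determiner conjunction conjunction noun adverb adverb.
Count = 4.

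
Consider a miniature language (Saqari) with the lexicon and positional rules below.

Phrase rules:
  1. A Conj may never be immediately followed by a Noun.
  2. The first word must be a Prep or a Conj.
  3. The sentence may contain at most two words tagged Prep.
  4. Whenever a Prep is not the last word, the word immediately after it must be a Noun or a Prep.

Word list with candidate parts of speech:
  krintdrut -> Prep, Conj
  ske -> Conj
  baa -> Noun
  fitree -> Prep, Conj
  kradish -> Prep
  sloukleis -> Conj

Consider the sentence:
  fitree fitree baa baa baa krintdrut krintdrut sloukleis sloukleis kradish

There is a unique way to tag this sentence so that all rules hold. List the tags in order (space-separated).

Conj Prep Noun Noun Noun Conj Conj Conj Conj Prep

Candidates per position — 1:fitree {Prep,Conj}; 2:fitree {Prep,Conj}; 3:baa {Noun}; 4:baa {Noun}; 5:baa {Noun}; 6:krintdrut {Prep,Conj}; 7:krintdrut {Prep,Conj}; 8:sloukleis {Conj}; 9:sloukleis {Conj}; 10:kradish {Prep}.
Position 2: tagging it Conj would leave rule 1 unsatisfiable, so it must be Prep.
Position 6: tagging it Prep would leave rule 3 unsatisfiable, so it must be Conj.
Position 7: tagging it Prep would leave rule 3 unsatisfiable, so it must be Conj.
Position 1: tagging it Prep would leave rule 3 unsatisfiable, so it must be Conj.
The unique satisfying tagging is: Conj Prep Noun Noun Noun Conj Conj Conj Conj Prep.
Rule-by-rule: rule 1 holds; rule 2 holds; rule 3 holds; rule 4 holds.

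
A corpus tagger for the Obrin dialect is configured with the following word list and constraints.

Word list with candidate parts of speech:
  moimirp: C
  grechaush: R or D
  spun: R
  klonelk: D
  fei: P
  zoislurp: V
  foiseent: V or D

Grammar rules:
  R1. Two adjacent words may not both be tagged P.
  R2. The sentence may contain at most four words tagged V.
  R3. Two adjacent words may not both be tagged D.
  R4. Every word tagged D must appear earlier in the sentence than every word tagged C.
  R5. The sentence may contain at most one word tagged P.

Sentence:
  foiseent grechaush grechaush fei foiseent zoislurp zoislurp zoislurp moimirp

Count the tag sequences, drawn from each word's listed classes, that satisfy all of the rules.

Candidates per position — 1:foiseent {V,D}; 2:grechaush {R,D}; 3:grechaush {R,D}; 4:fei {P}; 5:foiseent {V,D}; 6:zoislurp {V}; 7:zoislurp {V}; 8:zoislurp {V}; 9:moimirp {C}.
There are 16 candidate sequences in total.
Checking each against the rules leaves 7 sequences.
Count = 7.

7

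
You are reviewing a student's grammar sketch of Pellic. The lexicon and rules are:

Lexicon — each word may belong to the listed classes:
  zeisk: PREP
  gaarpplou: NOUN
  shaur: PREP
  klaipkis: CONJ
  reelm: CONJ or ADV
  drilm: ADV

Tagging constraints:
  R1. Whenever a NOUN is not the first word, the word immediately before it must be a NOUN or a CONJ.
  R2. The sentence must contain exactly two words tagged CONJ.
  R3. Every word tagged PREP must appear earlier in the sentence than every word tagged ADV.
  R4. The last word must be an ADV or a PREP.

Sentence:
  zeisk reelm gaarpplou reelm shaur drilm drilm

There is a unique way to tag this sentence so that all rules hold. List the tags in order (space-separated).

PREP CONJ NOUN CONJ PREP ADV ADV

Candidates per position — 1:zeisk {PREP}; 2:reelm {CONJ,ADV}; 3:gaarpplou {NOUN}; 4:reelm {CONJ,ADV}; 5:shaur {PREP}; 6:drilm {ADV}; 7:drilm {ADV}.
At position 2, choosing ADV makes rule 1 impossible to satisfy; hence CONJ.
At position 4, choosing ADV makes rule 2 impossible to satisfy; hence CONJ.
The only consistent sequence is: PREP CONJ NOUN CONJ PREP ADV ADV.
Checking: rule 1 ✓; rule 2 ✓; rule 3 ✓; rule 4 ✓.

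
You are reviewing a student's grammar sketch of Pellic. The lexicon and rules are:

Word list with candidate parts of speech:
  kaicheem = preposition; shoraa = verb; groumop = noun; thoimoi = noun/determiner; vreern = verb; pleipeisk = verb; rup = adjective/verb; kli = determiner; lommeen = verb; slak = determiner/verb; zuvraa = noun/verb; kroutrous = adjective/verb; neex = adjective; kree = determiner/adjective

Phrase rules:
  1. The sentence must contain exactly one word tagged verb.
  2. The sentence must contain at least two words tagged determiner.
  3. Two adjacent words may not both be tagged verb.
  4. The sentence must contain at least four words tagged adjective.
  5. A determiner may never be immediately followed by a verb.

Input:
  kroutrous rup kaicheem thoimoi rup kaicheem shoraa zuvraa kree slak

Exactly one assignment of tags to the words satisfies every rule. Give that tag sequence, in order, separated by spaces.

adjective adjective preposition determiner adjective preposition verb noun adjective determiner

Candidates per position — 1:kroutrous {adjective,verb}; 2:rup {adjective,verb}; 3:kaicheem {preposition}; 4:thoimoi {noun,determiner}; 5:rup {adjective,verb}; 6:kaicheem {preposition}; 7:shoraa {verb}; 8:zuvraa {noun,verb}; 9:kree {determiner,adjective}; 10:slak {determiner,verb}.
Position 1: verb is ruled out by rule 1; that leaves adjective.
Position 2: verb is ruled out by rule 1; that leaves adjective.
Position 5: verb is ruled out by rule 1; that leaves adjective.
Position 8: verb is ruled out by rule 1; that leaves noun.
Position 9: determiner is ruled out by rule 4; that leaves adjective.
Position 10: verb is ruled out by rule 1; that leaves determiner.
Position 4: noun is ruled out by rule 2; that leaves determiner.
So the tagging must be: adjective adjective preposition determiner adjective preposition verb noun adjective determiner.
Rule-by-rule: rule 1 ✓; rule 2 ✓; rule 3 ✓; rule 4 ✓; rule 5 ✓.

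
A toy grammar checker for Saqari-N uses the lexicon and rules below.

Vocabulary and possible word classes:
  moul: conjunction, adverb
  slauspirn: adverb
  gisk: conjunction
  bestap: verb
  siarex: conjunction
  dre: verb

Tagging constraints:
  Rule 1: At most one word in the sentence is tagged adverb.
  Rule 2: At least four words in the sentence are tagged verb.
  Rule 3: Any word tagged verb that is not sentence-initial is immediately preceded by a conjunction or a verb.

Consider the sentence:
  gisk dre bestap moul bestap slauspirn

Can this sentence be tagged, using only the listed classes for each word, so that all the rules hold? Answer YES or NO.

NO

Candidates per position — 1:gisk {conjunction}; 2:dre {verb}; 3:bestap {verb}; 4:moul {conjunction,adverb}; 5:bestap {verb}; 6:slauspirn {adverb}.
Rule 2 cannot be satisfied by any choice of tags from the lexicon.
So there is no consistent tagging.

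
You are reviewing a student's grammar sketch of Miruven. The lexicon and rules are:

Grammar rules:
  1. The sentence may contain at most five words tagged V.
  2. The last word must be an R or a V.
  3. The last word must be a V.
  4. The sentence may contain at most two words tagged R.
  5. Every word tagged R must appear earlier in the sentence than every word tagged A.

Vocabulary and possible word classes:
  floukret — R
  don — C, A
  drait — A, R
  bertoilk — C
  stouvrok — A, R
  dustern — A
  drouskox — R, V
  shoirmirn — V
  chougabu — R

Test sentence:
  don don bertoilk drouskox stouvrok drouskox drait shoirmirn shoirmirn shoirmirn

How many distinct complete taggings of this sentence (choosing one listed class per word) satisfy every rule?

Candidates per position — 1:don {C,A}; 2:don {C,A}; 3:bertoilk {C}; 4:drouskox {R,V}; 5:stouvrok {A,R}; 6:drouskox {R,V}; 7:drait {A,R}; 8:shoirmirn {V}; 9:shoirmirn {V}; 10:shoirmirn {V}.
There are 64 candidate sequences in total.
Checking each against the rules leaves 9 sequences.
Count = 9.

9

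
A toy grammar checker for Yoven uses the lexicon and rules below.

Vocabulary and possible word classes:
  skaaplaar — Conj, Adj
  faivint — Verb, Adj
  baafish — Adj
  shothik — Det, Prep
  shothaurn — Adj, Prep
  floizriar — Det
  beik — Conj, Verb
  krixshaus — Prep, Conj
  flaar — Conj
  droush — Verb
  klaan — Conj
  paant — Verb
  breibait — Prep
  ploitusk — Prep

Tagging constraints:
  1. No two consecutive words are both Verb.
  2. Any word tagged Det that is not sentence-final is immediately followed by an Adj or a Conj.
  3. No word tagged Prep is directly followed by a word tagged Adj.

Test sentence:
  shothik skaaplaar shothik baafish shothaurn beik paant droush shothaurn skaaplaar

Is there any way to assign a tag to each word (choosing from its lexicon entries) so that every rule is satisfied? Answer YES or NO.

Candidates per position — 1:shothik {Det,Prep}; 2:skaaplaar {Conj,Adj}; 3:shothik {Det,Prep}; 4:baafish {Adj}; 5:shothaurn {Adj,Prep}; 6:beik {Conj,Verb}; 7:paant {Verb}; 8:droush {Verb}; 9:shothaurn {Adj,Prep}; 10:skaaplaar {Conj,Adj}.
Rule 1 cannot be satisfied by any choice of tags from the lexicon.
So there is no consistent tagging.

NO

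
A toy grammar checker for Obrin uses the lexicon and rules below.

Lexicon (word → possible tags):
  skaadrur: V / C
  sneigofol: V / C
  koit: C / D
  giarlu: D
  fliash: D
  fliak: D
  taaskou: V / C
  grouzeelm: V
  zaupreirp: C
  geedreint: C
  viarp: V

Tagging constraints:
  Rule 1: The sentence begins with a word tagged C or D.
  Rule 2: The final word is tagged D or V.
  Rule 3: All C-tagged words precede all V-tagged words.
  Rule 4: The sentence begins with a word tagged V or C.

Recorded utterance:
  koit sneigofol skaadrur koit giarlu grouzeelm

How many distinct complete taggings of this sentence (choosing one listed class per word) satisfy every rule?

Candidates per position — 1:koit {C,D}; 2:sneigofol {V,C}; 3:skaadrur {V,C}; 4:koit {C,D}; 5:giarlu {D}; 6:grouzeelm {V}.
There are 16 candidate sequences in total.
The sequences that satisfy every rule: C V V D D V; C C V D D V; C C C C D V; C C C D D V.
Count = 4.

4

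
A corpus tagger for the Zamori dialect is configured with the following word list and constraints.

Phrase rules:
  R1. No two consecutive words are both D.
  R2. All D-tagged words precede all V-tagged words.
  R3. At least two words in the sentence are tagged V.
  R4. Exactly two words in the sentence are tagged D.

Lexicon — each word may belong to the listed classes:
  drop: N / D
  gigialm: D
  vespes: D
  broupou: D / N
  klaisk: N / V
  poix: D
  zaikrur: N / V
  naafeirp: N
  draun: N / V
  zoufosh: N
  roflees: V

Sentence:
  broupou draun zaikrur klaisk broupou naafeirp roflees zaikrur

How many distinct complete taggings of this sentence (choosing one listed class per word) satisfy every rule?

1

Candidates per position — 1:broupou {D,N}; 2:draun {N,V}; 3:zaikrur {N,V}; 4:klaisk {N,V}; 5:broupou {D,N}; 6:naafeirp {N}; 7:roflees {V}; 8:zaikrur {N,V}.
There are 64 candidate sequences in total.
The sequences that satisfy every rule: D N N N D N V V.
Count = 1.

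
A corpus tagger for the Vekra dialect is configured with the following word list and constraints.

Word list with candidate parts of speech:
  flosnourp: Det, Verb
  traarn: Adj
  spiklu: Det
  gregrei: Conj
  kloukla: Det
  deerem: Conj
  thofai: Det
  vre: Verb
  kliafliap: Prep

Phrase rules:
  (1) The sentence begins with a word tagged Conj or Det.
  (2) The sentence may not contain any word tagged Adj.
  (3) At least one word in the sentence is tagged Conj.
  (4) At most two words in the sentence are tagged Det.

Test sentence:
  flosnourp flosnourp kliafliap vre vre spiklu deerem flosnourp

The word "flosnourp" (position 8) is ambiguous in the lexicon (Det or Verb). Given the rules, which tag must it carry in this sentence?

Verb

Candidates per position — 1:flosnourp {Det,Verb}; 2:flosnourp {Det,Verb}; 3:kliafliap {Prep}; 4:vre {Verb}; 5:vre {Verb}; 6:spiklu {Det}; 7:deerem {Conj}; 8:flosnourp {Det,Verb}.
At position 1, choosing Verb makes rule 1 impossible to satisfy; hence Det.
At position 2, choosing Det makes rule 4 impossible to satisfy; hence Verb.
At position 8, choosing Det makes rule 4 impossible to satisfy; hence Verb.
The unique satisfying tagging is: Det Verb Prep Verb Verb Det Conj Verb.
Rule-by-rule: rule 1 ✓; rule 2 ✓; rule 3 ✓; rule 4 ✓.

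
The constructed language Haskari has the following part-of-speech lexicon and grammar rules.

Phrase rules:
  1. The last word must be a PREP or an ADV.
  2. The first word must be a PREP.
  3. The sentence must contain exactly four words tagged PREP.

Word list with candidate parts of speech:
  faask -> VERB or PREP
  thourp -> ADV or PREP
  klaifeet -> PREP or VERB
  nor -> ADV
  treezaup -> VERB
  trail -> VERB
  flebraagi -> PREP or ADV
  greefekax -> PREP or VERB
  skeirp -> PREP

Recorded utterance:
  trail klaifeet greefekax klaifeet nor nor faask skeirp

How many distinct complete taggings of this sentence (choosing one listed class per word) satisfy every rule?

0

Candidates per position — 1:trail {VERB}; 2:klaifeet {PREP,VERB}; 3:greefekax {PREP,VERB}; 4:klaifeet {PREP,VERB}; 5:nor {ADV}; 6:nor {ADV}; 7:faask {VERB,PREP}; 8:skeirp {PREP}.
There are 16 candidate sequences in total.
Rule 2 cannot be satisfied by any choice of tags from the lexicon.
So there is no consistent tagging.
Count = 0.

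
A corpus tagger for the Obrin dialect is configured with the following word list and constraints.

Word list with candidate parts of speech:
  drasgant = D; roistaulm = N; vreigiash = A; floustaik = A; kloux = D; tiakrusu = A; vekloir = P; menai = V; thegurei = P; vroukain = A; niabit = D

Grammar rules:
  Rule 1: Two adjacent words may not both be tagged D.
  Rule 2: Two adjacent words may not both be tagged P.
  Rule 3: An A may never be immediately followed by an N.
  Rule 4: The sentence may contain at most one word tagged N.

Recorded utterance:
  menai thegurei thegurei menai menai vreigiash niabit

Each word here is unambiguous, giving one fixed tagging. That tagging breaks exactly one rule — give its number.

2

Fixed tagging: V P P V V A D.
Rule check: R1 ✓, R2 ✗, R3 ✓, R4 ✓.
Only rule 2 fails.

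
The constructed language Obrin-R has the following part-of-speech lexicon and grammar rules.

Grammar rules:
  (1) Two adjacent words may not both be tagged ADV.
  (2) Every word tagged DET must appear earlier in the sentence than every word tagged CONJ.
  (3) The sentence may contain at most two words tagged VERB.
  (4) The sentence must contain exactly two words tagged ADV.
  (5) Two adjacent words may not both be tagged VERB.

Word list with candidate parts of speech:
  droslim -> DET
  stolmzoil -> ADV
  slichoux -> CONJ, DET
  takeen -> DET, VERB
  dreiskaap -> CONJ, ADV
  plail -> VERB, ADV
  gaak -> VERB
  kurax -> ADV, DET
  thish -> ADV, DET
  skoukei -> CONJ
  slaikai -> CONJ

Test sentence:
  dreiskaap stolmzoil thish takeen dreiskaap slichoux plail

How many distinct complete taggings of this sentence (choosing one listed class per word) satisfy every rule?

Candidates per position — 1:dreiskaap {CONJ,ADV}; 2:stolmzoil {ADV}; 3:thish {ADV,DET}; 4:takeen {DET,VERB}; 5:dreiskaap {CONJ,ADV}; 6:slichoux {CONJ,DET}; 7:plail {VERB,ADV}.
There are 64 candidate sequences in total.
Every candidate sequence violates at least one rule; no consistent tagging exists.
Count = 0.

0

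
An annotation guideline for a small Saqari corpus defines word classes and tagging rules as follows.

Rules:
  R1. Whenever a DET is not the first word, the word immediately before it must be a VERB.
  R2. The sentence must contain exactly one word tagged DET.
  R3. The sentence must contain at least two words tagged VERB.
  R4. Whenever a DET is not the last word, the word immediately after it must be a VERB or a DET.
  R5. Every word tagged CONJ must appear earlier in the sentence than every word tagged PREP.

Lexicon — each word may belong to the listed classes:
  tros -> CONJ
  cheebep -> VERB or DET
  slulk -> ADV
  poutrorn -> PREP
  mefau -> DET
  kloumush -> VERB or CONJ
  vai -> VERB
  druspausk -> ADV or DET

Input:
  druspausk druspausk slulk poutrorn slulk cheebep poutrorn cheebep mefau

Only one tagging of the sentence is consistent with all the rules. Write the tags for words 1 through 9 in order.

ADV ADV ADV PREP ADV VERB PREP VERB DET

Candidates per position — 1:druspausk {ADV,DET}; 2:druspausk {ADV,DET}; 3:slulk {ADV}; 4:poutrorn {PREP}; 5:slulk {ADV}; 6:cheebep {VERB,DET}; 7:poutrorn {PREP}; 8:cheebep {VERB,DET}; 9:mefau {DET}.
Position 1: DET is ruled out by rule 2; that leaves ADV.
Position 2: DET is ruled out by rule 1; that leaves ADV.
Position 6: DET is ruled out by rule 1; that leaves VERB.
Position 8: DET is ruled out by rule 1; that leaves VERB.
So the tagging must be: ADV ADV ADV PREP ADV VERB PREP VERB DET.
Verifying each rule — rule 1 ok; rule 2 ok; rule 3 ok; rule 4 ok; rule 5 ok.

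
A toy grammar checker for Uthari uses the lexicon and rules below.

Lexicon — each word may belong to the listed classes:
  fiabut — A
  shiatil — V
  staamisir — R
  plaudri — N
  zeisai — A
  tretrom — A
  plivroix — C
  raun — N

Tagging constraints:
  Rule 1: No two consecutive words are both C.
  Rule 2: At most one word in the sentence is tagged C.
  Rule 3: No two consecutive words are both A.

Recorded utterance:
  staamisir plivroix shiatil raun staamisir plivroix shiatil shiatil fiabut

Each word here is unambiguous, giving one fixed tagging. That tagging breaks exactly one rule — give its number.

2

Fixed tagging: R C V N R C V V A.
Checking each rule: R1 pass, R2 fail, R3 pass.
Only rule 2 fails.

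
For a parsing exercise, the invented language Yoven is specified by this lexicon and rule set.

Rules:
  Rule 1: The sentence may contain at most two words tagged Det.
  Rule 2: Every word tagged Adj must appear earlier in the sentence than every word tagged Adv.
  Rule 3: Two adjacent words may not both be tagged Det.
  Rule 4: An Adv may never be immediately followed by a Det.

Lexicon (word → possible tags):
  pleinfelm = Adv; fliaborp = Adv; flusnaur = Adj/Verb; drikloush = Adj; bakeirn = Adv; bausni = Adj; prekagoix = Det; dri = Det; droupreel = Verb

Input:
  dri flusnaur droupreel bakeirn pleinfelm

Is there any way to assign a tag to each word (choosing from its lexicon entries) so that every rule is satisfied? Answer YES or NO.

YES

Candidates per position — 1:dri {Det}; 2:flusnaur {Adj,Verb}; 3:droupreel {Verb}; 4:bakeirn {Adv}; 5:pleinfelm {Adv}.
One satisfying assignment: Det Verb Verb Adv Adv.
Rule-by-rule: rule 1 ok; rule 2 ok; rule 3 ok; rule 4 ok.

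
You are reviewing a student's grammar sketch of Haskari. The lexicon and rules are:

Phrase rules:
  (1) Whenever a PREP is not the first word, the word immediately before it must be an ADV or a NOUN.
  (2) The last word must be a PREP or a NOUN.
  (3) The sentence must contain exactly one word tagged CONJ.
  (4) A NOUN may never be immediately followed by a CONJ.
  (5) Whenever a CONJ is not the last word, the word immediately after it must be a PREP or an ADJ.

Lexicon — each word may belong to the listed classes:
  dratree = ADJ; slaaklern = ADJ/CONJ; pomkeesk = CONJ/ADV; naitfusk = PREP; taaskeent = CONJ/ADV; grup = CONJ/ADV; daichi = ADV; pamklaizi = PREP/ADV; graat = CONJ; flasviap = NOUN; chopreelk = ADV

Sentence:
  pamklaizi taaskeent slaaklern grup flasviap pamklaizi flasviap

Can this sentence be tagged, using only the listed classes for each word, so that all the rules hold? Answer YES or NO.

Candidates per position — 1:pamklaizi {PREP,ADV}; 2:taaskeent {CONJ,ADV}; 3:slaaklern {ADJ,CONJ}; 4:grup {CONJ,ADV}; 5:flasviap {NOUN}; 6:pamklaizi {PREP,ADV}; 7:flasviap {NOUN}.
One satisfying assignment: ADV CONJ ADJ ADV NOUN PREP NOUN.
Checking: rule 1 holds; rule 2 holds; rule 3 holds; rule 4 holds; rule 5 holds.

YES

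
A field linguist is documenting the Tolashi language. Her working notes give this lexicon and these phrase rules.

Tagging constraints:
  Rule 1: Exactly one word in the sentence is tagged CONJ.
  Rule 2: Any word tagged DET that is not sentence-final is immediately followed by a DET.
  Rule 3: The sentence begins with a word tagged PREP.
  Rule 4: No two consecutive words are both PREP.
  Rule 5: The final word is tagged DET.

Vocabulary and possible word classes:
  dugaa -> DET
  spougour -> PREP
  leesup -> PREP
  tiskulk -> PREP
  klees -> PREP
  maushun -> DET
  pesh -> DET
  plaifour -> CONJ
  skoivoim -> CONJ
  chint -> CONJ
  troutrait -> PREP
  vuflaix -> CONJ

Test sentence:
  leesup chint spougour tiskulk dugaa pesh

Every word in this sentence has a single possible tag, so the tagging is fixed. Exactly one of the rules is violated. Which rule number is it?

Fixed tagging: PREP CONJ PREP PREP DET DET.
Checking each rule: R1 holds, R2 holds, R3 holds, R4 violated, R5 holds.
Only rule 4 fails.

4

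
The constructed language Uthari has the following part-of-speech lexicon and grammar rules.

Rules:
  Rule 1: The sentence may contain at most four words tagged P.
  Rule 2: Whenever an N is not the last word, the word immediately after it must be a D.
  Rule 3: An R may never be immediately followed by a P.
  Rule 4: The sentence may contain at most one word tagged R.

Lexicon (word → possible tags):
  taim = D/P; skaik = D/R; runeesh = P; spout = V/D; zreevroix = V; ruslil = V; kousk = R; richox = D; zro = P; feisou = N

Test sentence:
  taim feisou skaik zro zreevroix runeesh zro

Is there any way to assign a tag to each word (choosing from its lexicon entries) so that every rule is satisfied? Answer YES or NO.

YES

Candidates per position — 1:taim {D,P}; 2:feisou {N}; 3:skaik {D,R}; 4:zro {P}; 5:zreevroix {V}; 6:runeesh {P}; 7:zro {P}.
One satisfying assignment: D N D P V P P.
Rule-by-rule: rule 1 holds; rule 2 holds; rule 3 holds; rule 4 holds.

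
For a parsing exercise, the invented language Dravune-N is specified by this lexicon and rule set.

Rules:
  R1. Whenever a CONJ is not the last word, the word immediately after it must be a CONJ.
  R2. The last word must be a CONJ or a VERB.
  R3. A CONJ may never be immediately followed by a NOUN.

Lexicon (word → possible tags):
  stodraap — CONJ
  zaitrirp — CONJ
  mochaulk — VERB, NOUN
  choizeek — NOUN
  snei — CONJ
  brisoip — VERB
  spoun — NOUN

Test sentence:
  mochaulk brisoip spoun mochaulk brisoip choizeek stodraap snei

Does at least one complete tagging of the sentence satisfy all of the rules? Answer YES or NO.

YES

Candidates per position — 1:mochaulk {VERB,NOUN}; 2:brisoip {VERB}; 3:spoun {NOUN}; 4:mochaulk {VERB,NOUN}; 5:brisoip {VERB}; 6:choizeek {NOUN}; 7:stodraap {CONJ}; 8:snei {CONJ}.
One satisfying assignment: NOUN VERB NOUN VERB VERB NOUN CONJ CONJ.
Rule-by-rule: rule 1 satisfied; rule 2 satisfied; rule 3 satisfied.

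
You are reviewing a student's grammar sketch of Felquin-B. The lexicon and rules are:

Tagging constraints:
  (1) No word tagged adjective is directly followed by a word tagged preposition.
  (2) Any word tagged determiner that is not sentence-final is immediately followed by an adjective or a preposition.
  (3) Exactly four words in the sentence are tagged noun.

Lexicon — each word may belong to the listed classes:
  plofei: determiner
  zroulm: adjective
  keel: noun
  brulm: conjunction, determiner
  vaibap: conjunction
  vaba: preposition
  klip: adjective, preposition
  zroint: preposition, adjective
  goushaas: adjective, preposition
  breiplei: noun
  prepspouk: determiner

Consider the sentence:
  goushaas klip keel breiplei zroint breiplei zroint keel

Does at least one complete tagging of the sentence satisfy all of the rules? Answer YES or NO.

Candidates per position — 1:goushaas {adjective,preposition}; 2:klip {adjective,preposition}; 3:keel {noun}; 4:breiplei {noun}; 5:zroint {preposition,adjective}; 6:breiplei {noun}; 7:zroint {preposition,adjective}; 8:keel {noun}.
One satisfying assignment: preposition preposition noun noun preposition noun adjective noun.
Checking: rule 1 ✓; rule 2 ✓; rule 3 ✓.

YES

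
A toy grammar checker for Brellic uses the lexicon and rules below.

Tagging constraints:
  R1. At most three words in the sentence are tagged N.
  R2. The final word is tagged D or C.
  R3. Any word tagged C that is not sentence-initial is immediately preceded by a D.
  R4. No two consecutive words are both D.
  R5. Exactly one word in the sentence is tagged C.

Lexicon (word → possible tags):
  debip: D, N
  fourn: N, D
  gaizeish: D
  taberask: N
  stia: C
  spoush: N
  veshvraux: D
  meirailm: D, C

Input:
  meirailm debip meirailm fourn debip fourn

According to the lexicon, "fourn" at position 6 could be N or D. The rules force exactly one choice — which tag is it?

D

Candidates per position — 1:meirailm {D,C}; 2:debip {D,N}; 3:meirailm {D,C}; 4:fourn {N,D}; 5:debip {D,N}; 6:fourn {N,D}.
Word 6 cannot be N — rule 2 would then fail for every completion. It is D.
Word 5 cannot be D — rule 4 would then fail for every completion. It is N.
The remaining ambiguous positions (1, 2, 3, 4) are resolved jointly — only one combination satisfies every rule.
The unique satisfying tagging is: C N D N N D.
Checking: rule 1 holds; rule 2 holds; rule 3 holds; rule 4 holds; rule 5 holds.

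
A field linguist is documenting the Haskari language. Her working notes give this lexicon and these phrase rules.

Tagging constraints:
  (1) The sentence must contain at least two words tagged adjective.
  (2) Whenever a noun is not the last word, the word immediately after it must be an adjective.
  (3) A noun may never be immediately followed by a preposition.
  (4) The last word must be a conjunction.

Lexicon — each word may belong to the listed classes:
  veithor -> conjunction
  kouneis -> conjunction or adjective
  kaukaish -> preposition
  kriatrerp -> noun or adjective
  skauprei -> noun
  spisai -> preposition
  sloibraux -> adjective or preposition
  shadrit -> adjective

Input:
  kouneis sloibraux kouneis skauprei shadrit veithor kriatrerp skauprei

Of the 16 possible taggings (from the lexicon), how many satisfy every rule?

Candidates per position — 1:kouneis {conjunction,adjective}; 2:sloibraux {adjective,preposition}; 3:kouneis {conjunction,adjective}; 4:skauprei {noun}; 5:shadrit {adjective}; 6:veithor {conjunction}; 7:kriatrerp {noun,adjective}; 8:skauprei {noun}.
There are 16 candidate sequences in total.
Rule 4 cannot be satisfied by any choice of tags from the lexicon.
So there is no consistent tagging.
Count = 0.

0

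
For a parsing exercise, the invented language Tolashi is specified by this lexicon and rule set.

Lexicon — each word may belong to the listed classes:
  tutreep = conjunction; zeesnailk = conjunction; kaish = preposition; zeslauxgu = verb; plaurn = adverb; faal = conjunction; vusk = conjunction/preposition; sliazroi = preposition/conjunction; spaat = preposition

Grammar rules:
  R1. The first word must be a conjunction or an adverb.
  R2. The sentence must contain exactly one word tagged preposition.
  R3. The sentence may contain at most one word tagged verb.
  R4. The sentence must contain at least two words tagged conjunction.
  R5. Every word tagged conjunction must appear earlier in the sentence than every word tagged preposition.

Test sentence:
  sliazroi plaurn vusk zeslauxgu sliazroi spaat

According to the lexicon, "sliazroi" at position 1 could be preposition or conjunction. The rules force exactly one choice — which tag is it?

conjunction

Candidates per position — 1:sliazroi {preposition,conjunction}; 2:plaurn {adverb}; 3:vusk {conjunction,preposition}; 4:zeslauxgu {verb}; 5:sliazroi {preposition,conjunction}; 6:spaat {preposition}.
At position 1, choosing preposition makes rule 1 impossible to satisfy; hence conjunction.
At position 3, choosing preposition makes rule 2 impossible to satisfy; hence conjunction.
At position 5, choosing preposition makes rule 2 impossible to satisfy; hence conjunction.
So the tagging must be: conjunction adverb conjunction verb conjunction preposition.
Checking: rule 1 ok; rule 2 ok; rule 3 ok; rule 4 ok; rule 5 ok.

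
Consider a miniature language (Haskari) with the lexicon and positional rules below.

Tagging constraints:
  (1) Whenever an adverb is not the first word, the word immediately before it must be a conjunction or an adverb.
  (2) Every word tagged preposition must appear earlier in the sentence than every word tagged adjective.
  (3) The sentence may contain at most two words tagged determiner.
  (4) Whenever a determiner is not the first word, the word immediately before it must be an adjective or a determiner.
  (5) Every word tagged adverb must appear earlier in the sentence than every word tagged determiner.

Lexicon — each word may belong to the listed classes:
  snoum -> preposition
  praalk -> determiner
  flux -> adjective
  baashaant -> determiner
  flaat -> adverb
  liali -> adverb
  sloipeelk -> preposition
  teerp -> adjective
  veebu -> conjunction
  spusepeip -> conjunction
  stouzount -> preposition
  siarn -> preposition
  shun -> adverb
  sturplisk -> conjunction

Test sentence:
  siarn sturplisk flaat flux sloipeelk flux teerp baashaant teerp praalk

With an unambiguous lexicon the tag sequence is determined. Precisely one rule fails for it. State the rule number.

2

Fixed tagging: preposition conjunction adverb adjective preposition adjective adjective determiner adjective determiner.
Checking each rule: R1 ✓, R2 ✗, R3 ✓, R4 ✓, R5 ✓.
Only rule 2 fails.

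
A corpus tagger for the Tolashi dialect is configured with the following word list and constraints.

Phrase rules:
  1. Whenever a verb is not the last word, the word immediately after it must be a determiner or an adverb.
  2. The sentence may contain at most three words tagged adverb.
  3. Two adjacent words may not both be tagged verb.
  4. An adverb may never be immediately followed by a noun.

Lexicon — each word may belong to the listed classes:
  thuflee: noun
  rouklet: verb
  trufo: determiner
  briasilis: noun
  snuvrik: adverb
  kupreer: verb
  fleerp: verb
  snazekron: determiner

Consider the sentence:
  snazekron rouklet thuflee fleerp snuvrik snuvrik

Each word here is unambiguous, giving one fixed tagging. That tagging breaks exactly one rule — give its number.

Fixed tagging: determiner verb noun verb adverb adverb.
Checking each rule: R1 violated, R2 holds, R3 holds, R4 holds.
Only rule 1 fails.

1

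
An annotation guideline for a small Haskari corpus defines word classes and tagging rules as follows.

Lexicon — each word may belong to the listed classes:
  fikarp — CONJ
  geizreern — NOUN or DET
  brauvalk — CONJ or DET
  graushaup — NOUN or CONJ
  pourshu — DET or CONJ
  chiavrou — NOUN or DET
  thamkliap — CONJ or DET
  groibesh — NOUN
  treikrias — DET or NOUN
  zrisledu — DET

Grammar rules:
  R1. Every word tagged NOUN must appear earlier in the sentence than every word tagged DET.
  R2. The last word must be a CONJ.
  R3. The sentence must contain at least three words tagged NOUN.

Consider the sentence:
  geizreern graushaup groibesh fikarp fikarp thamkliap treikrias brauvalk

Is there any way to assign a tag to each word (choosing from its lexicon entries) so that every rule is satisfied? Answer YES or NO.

Candidates per position — 1:geizreern {NOUN,DET}; 2:graushaup {NOUN,CONJ}; 3:groibesh {NOUN}; 4:fikarp {CONJ}; 5:fikarp {CONJ}; 6:thamkliap {CONJ,DET}; 7:treikrias {DET,NOUN}; 8:brauvalk {CONJ,DET}.
One satisfying assignment: NOUN NOUN NOUN CONJ CONJ CONJ NOUN CONJ.
Check: rule 1 ok; rule 2 ok; rule 3 ok.

YES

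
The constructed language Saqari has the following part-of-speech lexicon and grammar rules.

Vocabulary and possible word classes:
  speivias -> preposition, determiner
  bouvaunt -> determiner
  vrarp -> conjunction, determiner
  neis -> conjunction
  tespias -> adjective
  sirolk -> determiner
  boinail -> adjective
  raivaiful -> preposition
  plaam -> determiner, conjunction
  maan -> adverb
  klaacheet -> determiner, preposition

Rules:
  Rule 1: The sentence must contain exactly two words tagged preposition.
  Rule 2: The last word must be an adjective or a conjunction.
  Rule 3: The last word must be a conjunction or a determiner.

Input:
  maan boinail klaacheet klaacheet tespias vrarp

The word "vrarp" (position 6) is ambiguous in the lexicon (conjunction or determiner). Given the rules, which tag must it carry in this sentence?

conjunction

Candidates per position — 1:maan {adverb}; 2:boinail {adjective}; 3:klaacheet {determiner,preposition}; 4:klaacheet {determiner,preposition}; 5:tespias {adjective}; 6:vrarp {conjunction,determiner}.
Position 3: determiner is ruled out by rule 1; that leaves preposition.
Position 4: determiner is ruled out by rule 1; that leaves preposition.
Position 6: determiner is ruled out by rule 2; that leaves conjunction.
So the tagging must be: adverb adjective preposition preposition adjective conjunction.
Verifying each rule — rule 1 ok; rule 2 ok; rule 3 ok.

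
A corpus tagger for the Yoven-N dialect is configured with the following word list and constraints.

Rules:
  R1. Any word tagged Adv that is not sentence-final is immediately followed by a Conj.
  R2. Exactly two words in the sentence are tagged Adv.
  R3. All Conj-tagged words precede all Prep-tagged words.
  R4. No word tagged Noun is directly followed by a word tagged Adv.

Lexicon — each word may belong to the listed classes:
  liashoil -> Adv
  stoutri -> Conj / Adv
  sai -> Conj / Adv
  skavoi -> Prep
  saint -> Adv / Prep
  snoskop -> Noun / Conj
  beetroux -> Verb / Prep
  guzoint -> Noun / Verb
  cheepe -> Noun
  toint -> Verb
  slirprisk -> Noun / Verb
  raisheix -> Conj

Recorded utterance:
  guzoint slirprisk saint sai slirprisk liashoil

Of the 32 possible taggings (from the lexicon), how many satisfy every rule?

Candidates per position — 1:guzoint {Noun,Verb}; 2:slirprisk {Noun,Verb}; 3:saint {Adv,Prep}; 4:sai {Conj,Adv}; 5:slirprisk {Noun,Verb}; 6:liashoil {Adv}.
There are 32 candidate sequences in total.
The sequences that satisfy every rule: Noun Verb Adv Conj Verb Adv; Verb Verb Adv Conj Verb Adv.
Count = 2.

2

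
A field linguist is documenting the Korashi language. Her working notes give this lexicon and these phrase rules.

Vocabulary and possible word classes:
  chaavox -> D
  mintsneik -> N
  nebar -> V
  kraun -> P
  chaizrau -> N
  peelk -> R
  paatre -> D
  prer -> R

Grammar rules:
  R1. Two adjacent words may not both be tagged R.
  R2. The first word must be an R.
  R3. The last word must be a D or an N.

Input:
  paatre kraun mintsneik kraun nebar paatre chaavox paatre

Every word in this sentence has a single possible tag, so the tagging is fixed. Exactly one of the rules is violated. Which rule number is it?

Fixed tagging: D P N P V D D D.
Rule check: R1 ✓, R2 ✗, R3 ✓.
Only rule 2 fails.

2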